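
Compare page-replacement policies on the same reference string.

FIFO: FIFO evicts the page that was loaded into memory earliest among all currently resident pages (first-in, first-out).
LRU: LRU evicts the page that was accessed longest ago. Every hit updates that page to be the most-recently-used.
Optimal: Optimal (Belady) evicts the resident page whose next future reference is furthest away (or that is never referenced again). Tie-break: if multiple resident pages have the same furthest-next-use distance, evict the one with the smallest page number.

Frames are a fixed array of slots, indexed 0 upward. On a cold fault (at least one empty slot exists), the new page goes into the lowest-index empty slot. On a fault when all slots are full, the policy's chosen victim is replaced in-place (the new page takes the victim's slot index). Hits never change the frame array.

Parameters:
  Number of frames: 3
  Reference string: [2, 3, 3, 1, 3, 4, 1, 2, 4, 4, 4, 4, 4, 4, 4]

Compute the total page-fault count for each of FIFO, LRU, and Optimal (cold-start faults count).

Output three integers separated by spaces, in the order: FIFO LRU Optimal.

Answer: 5 5 4

Derivation:
--- FIFO ---
  step 0: ref 2 -> FAULT, frames=[2,-,-] (faults so far: 1)
  step 1: ref 3 -> FAULT, frames=[2,3,-] (faults so far: 2)
  step 2: ref 3 -> HIT, frames=[2,3,-] (faults so far: 2)
  step 3: ref 1 -> FAULT, frames=[2,3,1] (faults so far: 3)
  step 4: ref 3 -> HIT, frames=[2,3,1] (faults so far: 3)
  step 5: ref 4 -> FAULT, evict 2, frames=[4,3,1] (faults so far: 4)
  step 6: ref 1 -> HIT, frames=[4,3,1] (faults so far: 4)
  step 7: ref 2 -> FAULT, evict 3, frames=[4,2,1] (faults so far: 5)
  step 8: ref 4 -> HIT, frames=[4,2,1] (faults so far: 5)
  step 9: ref 4 -> HIT, frames=[4,2,1] (faults so far: 5)
  step 10: ref 4 -> HIT, frames=[4,2,1] (faults so far: 5)
  step 11: ref 4 -> HIT, frames=[4,2,1] (faults so far: 5)
  step 12: ref 4 -> HIT, frames=[4,2,1] (faults so far: 5)
  step 13: ref 4 -> HIT, frames=[4,2,1] (faults so far: 5)
  step 14: ref 4 -> HIT, frames=[4,2,1] (faults so far: 5)
  FIFO total faults: 5
--- LRU ---
  step 0: ref 2 -> FAULT, frames=[2,-,-] (faults so far: 1)
  step 1: ref 3 -> FAULT, frames=[2,3,-] (faults so far: 2)
  step 2: ref 3 -> HIT, frames=[2,3,-] (faults so far: 2)
  step 3: ref 1 -> FAULT, frames=[2,3,1] (faults so far: 3)
  step 4: ref 3 -> HIT, frames=[2,3,1] (faults so far: 3)
  step 5: ref 4 -> FAULT, evict 2, frames=[4,3,1] (faults so far: 4)
  step 6: ref 1 -> HIT, frames=[4,3,1] (faults so far: 4)
  step 7: ref 2 -> FAULT, evict 3, frames=[4,2,1] (faults so far: 5)
  step 8: ref 4 -> HIT, frames=[4,2,1] (faults so far: 5)
  step 9: ref 4 -> HIT, frames=[4,2,1] (faults so far: 5)
  step 10: ref 4 -> HIT, frames=[4,2,1] (faults so far: 5)
  step 11: ref 4 -> HIT, frames=[4,2,1] (faults so far: 5)
  step 12: ref 4 -> HIT, frames=[4,2,1] (faults so far: 5)
  step 13: ref 4 -> HIT, frames=[4,2,1] (faults so far: 5)
  step 14: ref 4 -> HIT, frames=[4,2,1] (faults so far: 5)
  LRU total faults: 5
--- Optimal ---
  step 0: ref 2 -> FAULT, frames=[2,-,-] (faults so far: 1)
  step 1: ref 3 -> FAULT, frames=[2,3,-] (faults so far: 2)
  step 2: ref 3 -> HIT, frames=[2,3,-] (faults so far: 2)
  step 3: ref 1 -> FAULT, frames=[2,3,1] (faults so far: 3)
  step 4: ref 3 -> HIT, frames=[2,3,1] (faults so far: 3)
  step 5: ref 4 -> FAULT, evict 3, frames=[2,4,1] (faults so far: 4)
  step 6: ref 1 -> HIT, frames=[2,4,1] (faults so far: 4)
  step 7: ref 2 -> HIT, frames=[2,4,1] (faults so far: 4)
  step 8: ref 4 -> HIT, frames=[2,4,1] (faults so far: 4)
  step 9: ref 4 -> HIT, frames=[2,4,1] (faults so far: 4)
  step 10: ref 4 -> HIT, frames=[2,4,1] (faults so far: 4)
  step 11: ref 4 -> HIT, frames=[2,4,1] (faults so far: 4)
  step 12: ref 4 -> HIT, frames=[2,4,1] (faults so far: 4)
  step 13: ref 4 -> HIT, frames=[2,4,1] (faults so far: 4)
  step 14: ref 4 -> HIT, frames=[2,4,1] (faults so far: 4)
  Optimal total faults: 4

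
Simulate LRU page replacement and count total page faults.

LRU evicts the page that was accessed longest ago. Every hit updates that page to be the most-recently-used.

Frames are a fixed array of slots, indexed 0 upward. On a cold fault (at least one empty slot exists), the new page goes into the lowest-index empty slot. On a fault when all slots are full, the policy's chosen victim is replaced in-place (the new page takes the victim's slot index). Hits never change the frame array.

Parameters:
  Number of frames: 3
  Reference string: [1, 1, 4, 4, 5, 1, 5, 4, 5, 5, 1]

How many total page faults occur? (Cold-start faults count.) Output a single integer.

Step 0: ref 1 → FAULT, frames=[1,-,-]
Step 1: ref 1 → HIT, frames=[1,-,-]
Step 2: ref 4 → FAULT, frames=[1,4,-]
Step 3: ref 4 → HIT, frames=[1,4,-]
Step 4: ref 5 → FAULT, frames=[1,4,5]
Step 5: ref 1 → HIT, frames=[1,4,5]
Step 6: ref 5 → HIT, frames=[1,4,5]
Step 7: ref 4 → HIT, frames=[1,4,5]
Step 8: ref 5 → HIT, frames=[1,4,5]
Step 9: ref 5 → HIT, frames=[1,4,5]
Step 10: ref 1 → HIT, frames=[1,4,5]
Total faults: 3

Answer: 3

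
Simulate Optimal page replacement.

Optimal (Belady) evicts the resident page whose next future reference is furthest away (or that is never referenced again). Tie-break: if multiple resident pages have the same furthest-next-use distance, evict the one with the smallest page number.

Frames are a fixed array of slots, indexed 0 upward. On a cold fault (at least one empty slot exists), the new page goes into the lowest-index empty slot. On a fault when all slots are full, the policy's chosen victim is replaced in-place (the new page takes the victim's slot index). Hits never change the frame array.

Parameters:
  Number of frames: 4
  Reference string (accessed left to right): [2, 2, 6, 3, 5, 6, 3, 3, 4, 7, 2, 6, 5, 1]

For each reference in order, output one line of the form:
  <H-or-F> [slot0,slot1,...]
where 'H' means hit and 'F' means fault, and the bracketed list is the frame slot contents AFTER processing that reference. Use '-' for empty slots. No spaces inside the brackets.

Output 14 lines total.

F [2,-,-,-]
H [2,-,-,-]
F [2,6,-,-]
F [2,6,3,-]
F [2,6,3,5]
H [2,6,3,5]
H [2,6,3,5]
H [2,6,3,5]
F [2,6,4,5]
F [2,6,7,5]
H [2,6,7,5]
H [2,6,7,5]
H [2,6,7,5]
F [1,6,7,5]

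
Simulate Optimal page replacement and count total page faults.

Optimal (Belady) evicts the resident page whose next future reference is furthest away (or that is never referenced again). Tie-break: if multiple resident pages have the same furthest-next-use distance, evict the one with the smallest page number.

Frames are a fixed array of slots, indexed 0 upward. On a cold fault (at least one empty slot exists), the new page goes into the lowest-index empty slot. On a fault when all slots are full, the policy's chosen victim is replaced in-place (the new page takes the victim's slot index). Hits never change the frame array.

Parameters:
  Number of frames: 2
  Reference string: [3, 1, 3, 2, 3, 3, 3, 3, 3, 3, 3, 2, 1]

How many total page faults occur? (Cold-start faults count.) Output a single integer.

Answer: 4

Derivation:
Step 0: ref 3 → FAULT, frames=[3,-]
Step 1: ref 1 → FAULT, frames=[3,1]
Step 2: ref 3 → HIT, frames=[3,1]
Step 3: ref 2 → FAULT (evict 1), frames=[3,2]
Step 4: ref 3 → HIT, frames=[3,2]
Step 5: ref 3 → HIT, frames=[3,2]
Step 6: ref 3 → HIT, frames=[3,2]
Step 7: ref 3 → HIT, frames=[3,2]
Step 8: ref 3 → HIT, frames=[3,2]
Step 9: ref 3 → HIT, frames=[3,2]
Step 10: ref 3 → HIT, frames=[3,2]
Step 11: ref 2 → HIT, frames=[3,2]
Step 12: ref 1 → FAULT (evict 2), frames=[3,1]
Total faults: 4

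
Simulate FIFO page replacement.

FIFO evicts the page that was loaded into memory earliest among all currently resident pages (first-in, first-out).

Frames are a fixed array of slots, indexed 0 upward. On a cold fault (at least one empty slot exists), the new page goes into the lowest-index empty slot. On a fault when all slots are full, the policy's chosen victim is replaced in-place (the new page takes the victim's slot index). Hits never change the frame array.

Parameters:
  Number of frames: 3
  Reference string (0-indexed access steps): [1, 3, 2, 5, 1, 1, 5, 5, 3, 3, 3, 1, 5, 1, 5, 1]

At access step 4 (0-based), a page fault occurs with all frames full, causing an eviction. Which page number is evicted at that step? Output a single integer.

Step 0: ref 1 -> FAULT, frames=[1,-,-]
Step 1: ref 3 -> FAULT, frames=[1,3,-]
Step 2: ref 2 -> FAULT, frames=[1,3,2]
Step 3: ref 5 -> FAULT, evict 1, frames=[5,3,2]
Step 4: ref 1 -> FAULT, evict 3, frames=[5,1,2]
At step 4: evicted page 3

Answer: 3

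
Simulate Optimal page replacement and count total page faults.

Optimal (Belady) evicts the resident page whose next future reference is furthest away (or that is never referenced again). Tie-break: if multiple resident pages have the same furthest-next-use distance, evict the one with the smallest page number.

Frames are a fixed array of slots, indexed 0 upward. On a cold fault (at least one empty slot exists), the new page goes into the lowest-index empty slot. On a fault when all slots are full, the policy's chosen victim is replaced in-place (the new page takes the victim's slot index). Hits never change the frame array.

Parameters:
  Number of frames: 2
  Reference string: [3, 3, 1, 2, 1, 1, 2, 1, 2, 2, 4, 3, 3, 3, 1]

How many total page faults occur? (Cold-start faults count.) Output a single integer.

Answer: 5

Derivation:
Step 0: ref 3 → FAULT, frames=[3,-]
Step 1: ref 3 → HIT, frames=[3,-]
Step 2: ref 1 → FAULT, frames=[3,1]
Step 3: ref 2 → FAULT (evict 3), frames=[2,1]
Step 4: ref 1 → HIT, frames=[2,1]
Step 5: ref 1 → HIT, frames=[2,1]
Step 6: ref 2 → HIT, frames=[2,1]
Step 7: ref 1 → HIT, frames=[2,1]
Step 8: ref 2 → HIT, frames=[2,1]
Step 9: ref 2 → HIT, frames=[2,1]
Step 10: ref 4 → FAULT (evict 2), frames=[4,1]
Step 11: ref 3 → FAULT (evict 4), frames=[3,1]
Step 12: ref 3 → HIT, frames=[3,1]
Step 13: ref 3 → HIT, frames=[3,1]
Step 14: ref 1 → HIT, frames=[3,1]
Total faults: 5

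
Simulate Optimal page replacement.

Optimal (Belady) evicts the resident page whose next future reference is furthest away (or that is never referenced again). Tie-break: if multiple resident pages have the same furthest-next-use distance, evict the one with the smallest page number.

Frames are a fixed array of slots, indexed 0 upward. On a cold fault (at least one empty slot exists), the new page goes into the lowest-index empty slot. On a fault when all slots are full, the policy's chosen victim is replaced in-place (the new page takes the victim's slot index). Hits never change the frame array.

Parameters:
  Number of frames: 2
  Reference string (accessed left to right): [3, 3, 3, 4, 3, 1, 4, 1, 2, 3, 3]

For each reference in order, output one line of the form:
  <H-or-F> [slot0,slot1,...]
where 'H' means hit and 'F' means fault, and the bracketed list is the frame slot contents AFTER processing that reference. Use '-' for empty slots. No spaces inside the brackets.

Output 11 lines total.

F [3,-]
H [3,-]
H [3,-]
F [3,4]
H [3,4]
F [1,4]
H [1,4]
H [1,4]
F [2,4]
F [3,4]
H [3,4]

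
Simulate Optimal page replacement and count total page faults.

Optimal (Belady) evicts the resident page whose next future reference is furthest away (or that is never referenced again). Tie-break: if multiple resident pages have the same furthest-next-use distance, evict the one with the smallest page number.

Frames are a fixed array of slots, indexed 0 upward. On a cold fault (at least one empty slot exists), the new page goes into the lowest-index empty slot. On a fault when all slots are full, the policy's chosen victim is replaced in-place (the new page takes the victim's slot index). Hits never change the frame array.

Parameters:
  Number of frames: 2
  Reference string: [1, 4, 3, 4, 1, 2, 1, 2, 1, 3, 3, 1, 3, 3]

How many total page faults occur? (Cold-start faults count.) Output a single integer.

Answer: 6

Derivation:
Step 0: ref 1 → FAULT, frames=[1,-]
Step 1: ref 4 → FAULT, frames=[1,4]
Step 2: ref 3 → FAULT (evict 1), frames=[3,4]
Step 3: ref 4 → HIT, frames=[3,4]
Step 4: ref 1 → FAULT (evict 4), frames=[3,1]
Step 5: ref 2 → FAULT (evict 3), frames=[2,1]
Step 6: ref 1 → HIT, frames=[2,1]
Step 7: ref 2 → HIT, frames=[2,1]
Step 8: ref 1 → HIT, frames=[2,1]
Step 9: ref 3 → FAULT (evict 2), frames=[3,1]
Step 10: ref 3 → HIT, frames=[3,1]
Step 11: ref 1 → HIT, frames=[3,1]
Step 12: ref 3 → HIT, frames=[3,1]
Step 13: ref 3 → HIT, frames=[3,1]
Total faults: 6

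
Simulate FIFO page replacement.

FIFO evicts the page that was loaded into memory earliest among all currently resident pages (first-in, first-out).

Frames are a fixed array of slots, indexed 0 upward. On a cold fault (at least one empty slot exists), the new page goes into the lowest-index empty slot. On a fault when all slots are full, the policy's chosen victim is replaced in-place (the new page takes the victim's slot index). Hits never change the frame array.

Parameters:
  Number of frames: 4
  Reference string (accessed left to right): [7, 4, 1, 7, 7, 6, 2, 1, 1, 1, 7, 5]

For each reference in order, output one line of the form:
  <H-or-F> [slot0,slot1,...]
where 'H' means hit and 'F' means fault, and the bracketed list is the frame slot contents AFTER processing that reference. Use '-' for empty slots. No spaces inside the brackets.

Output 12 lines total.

F [7,-,-,-]
F [7,4,-,-]
F [7,4,1,-]
H [7,4,1,-]
H [7,4,1,-]
F [7,4,1,6]
F [2,4,1,6]
H [2,4,1,6]
H [2,4,1,6]
H [2,4,1,6]
F [2,7,1,6]
F [2,7,5,6]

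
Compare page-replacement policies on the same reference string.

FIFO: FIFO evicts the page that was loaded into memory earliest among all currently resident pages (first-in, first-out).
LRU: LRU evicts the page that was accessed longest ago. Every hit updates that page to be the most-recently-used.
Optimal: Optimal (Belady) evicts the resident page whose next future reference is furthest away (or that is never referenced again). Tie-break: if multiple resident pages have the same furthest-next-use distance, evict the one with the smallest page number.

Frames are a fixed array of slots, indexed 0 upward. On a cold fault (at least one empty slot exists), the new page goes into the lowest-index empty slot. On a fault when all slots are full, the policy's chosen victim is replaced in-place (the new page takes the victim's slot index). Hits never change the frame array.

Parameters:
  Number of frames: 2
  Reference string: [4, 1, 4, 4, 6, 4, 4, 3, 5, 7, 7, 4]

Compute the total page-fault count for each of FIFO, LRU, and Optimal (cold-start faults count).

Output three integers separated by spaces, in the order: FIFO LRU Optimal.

--- FIFO ---
  step 0: ref 4 -> FAULT, frames=[4,-] (faults so far: 1)
  step 1: ref 1 -> FAULT, frames=[4,1] (faults so far: 2)
  step 2: ref 4 -> HIT, frames=[4,1] (faults so far: 2)
  step 3: ref 4 -> HIT, frames=[4,1] (faults so far: 2)
  step 4: ref 6 -> FAULT, evict 4, frames=[6,1] (faults so far: 3)
  step 5: ref 4 -> FAULT, evict 1, frames=[6,4] (faults so far: 4)
  step 6: ref 4 -> HIT, frames=[6,4] (faults so far: 4)
  step 7: ref 3 -> FAULT, evict 6, frames=[3,4] (faults so far: 5)
  step 8: ref 5 -> FAULT, evict 4, frames=[3,5] (faults so far: 6)
  step 9: ref 7 -> FAULT, evict 3, frames=[7,5] (faults so far: 7)
  step 10: ref 7 -> HIT, frames=[7,5] (faults so far: 7)
  step 11: ref 4 -> FAULT, evict 5, frames=[7,4] (faults so far: 8)
  FIFO total faults: 8
--- LRU ---
  step 0: ref 4 -> FAULT, frames=[4,-] (faults so far: 1)
  step 1: ref 1 -> FAULT, frames=[4,1] (faults so far: 2)
  step 2: ref 4 -> HIT, frames=[4,1] (faults so far: 2)
  step 3: ref 4 -> HIT, frames=[4,1] (faults so far: 2)
  step 4: ref 6 -> FAULT, evict 1, frames=[4,6] (faults so far: 3)
  step 5: ref 4 -> HIT, frames=[4,6] (faults so far: 3)
  step 6: ref 4 -> HIT, frames=[4,6] (faults so far: 3)
  step 7: ref 3 -> FAULT, evict 6, frames=[4,3] (faults so far: 4)
  step 8: ref 5 -> FAULT, evict 4, frames=[5,3] (faults so far: 5)
  step 9: ref 7 -> FAULT, evict 3, frames=[5,7] (faults so far: 6)
  step 10: ref 7 -> HIT, frames=[5,7] (faults so far: 6)
  step 11: ref 4 -> FAULT, evict 5, frames=[4,7] (faults so far: 7)
  LRU total faults: 7
--- Optimal ---
  step 0: ref 4 -> FAULT, frames=[4,-] (faults so far: 1)
  step 1: ref 1 -> FAULT, frames=[4,1] (faults so far: 2)
  step 2: ref 4 -> HIT, frames=[4,1] (faults so far: 2)
  step 3: ref 4 -> HIT, frames=[4,1] (faults so far: 2)
  step 4: ref 6 -> FAULT, evict 1, frames=[4,6] (faults so far: 3)
  step 5: ref 4 -> HIT, frames=[4,6] (faults so far: 3)
  step 6: ref 4 -> HIT, frames=[4,6] (faults so far: 3)
  step 7: ref 3 -> FAULT, evict 6, frames=[4,3] (faults so far: 4)
  step 8: ref 5 -> FAULT, evict 3, frames=[4,5] (faults so far: 5)
  step 9: ref 7 -> FAULT, evict 5, frames=[4,7] (faults so far: 6)
  step 10: ref 7 -> HIT, frames=[4,7] (faults so far: 6)
  step 11: ref 4 -> HIT, frames=[4,7] (faults so far: 6)
  Optimal total faults: 6

Answer: 8 7 6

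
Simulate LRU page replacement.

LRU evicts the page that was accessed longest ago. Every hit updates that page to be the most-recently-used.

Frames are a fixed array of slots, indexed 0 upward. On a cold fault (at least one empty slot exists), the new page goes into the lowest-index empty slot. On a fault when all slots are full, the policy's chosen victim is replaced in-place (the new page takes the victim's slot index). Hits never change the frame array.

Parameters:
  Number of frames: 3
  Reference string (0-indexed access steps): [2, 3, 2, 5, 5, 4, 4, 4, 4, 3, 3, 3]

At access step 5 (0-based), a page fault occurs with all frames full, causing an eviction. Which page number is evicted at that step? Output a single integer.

Answer: 3

Derivation:
Step 0: ref 2 -> FAULT, frames=[2,-,-]
Step 1: ref 3 -> FAULT, frames=[2,3,-]
Step 2: ref 2 -> HIT, frames=[2,3,-]
Step 3: ref 5 -> FAULT, frames=[2,3,5]
Step 4: ref 5 -> HIT, frames=[2,3,5]
Step 5: ref 4 -> FAULT, evict 3, frames=[2,4,5]
At step 5: evicted page 3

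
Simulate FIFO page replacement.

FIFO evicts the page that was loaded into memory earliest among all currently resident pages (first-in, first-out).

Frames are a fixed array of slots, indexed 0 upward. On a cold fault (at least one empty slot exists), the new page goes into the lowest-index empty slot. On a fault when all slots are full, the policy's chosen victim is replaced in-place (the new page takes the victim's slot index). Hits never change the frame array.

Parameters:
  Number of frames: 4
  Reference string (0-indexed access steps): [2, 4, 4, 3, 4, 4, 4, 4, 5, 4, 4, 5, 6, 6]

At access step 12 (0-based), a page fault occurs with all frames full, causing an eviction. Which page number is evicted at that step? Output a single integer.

Step 0: ref 2 -> FAULT, frames=[2,-,-,-]
Step 1: ref 4 -> FAULT, frames=[2,4,-,-]
Step 2: ref 4 -> HIT, frames=[2,4,-,-]
Step 3: ref 3 -> FAULT, frames=[2,4,3,-]
Step 4: ref 4 -> HIT, frames=[2,4,3,-]
Step 5: ref 4 -> HIT, frames=[2,4,3,-]
Step 6: ref 4 -> HIT, frames=[2,4,3,-]
Step 7: ref 4 -> HIT, frames=[2,4,3,-]
Step 8: ref 5 -> FAULT, frames=[2,4,3,5]
Step 9: ref 4 -> HIT, frames=[2,4,3,5]
Step 10: ref 4 -> HIT, frames=[2,4,3,5]
Step 11: ref 5 -> HIT, frames=[2,4,3,5]
Step 12: ref 6 -> FAULT, evict 2, frames=[6,4,3,5]
At step 12: evicted page 2

Answer: 2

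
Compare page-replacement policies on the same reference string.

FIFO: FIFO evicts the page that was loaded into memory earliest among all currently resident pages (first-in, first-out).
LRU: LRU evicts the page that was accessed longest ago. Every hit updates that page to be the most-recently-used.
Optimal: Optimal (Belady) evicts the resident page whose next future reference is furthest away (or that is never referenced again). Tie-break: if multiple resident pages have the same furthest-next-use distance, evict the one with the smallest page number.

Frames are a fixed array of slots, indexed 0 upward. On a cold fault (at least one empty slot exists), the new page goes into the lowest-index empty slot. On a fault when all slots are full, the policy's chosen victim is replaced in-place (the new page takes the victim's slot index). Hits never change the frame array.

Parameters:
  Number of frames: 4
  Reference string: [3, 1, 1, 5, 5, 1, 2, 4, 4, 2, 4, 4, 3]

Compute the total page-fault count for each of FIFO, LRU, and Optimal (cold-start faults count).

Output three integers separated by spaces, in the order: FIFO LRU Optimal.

--- FIFO ---
  step 0: ref 3 -> FAULT, frames=[3,-,-,-] (faults so far: 1)
  step 1: ref 1 -> FAULT, frames=[3,1,-,-] (faults so far: 2)
  step 2: ref 1 -> HIT, frames=[3,1,-,-] (faults so far: 2)
  step 3: ref 5 -> FAULT, frames=[3,1,5,-] (faults so far: 3)
  step 4: ref 5 -> HIT, frames=[3,1,5,-] (faults so far: 3)
  step 5: ref 1 -> HIT, frames=[3,1,5,-] (faults so far: 3)
  step 6: ref 2 -> FAULT, frames=[3,1,5,2] (faults so far: 4)
  step 7: ref 4 -> FAULT, evict 3, frames=[4,1,5,2] (faults so far: 5)
  step 8: ref 4 -> HIT, frames=[4,1,5,2] (faults so far: 5)
  step 9: ref 2 -> HIT, frames=[4,1,5,2] (faults so far: 5)
  step 10: ref 4 -> HIT, frames=[4,1,5,2] (faults so far: 5)
  step 11: ref 4 -> HIT, frames=[4,1,5,2] (faults so far: 5)
  step 12: ref 3 -> FAULT, evict 1, frames=[4,3,5,2] (faults so far: 6)
  FIFO total faults: 6
--- LRU ---
  step 0: ref 3 -> FAULT, frames=[3,-,-,-] (faults so far: 1)
  step 1: ref 1 -> FAULT, frames=[3,1,-,-] (faults so far: 2)
  step 2: ref 1 -> HIT, frames=[3,1,-,-] (faults so far: 2)
  step 3: ref 5 -> FAULT, frames=[3,1,5,-] (faults so far: 3)
  step 4: ref 5 -> HIT, frames=[3,1,5,-] (faults so far: 3)
  step 5: ref 1 -> HIT, frames=[3,1,5,-] (faults so far: 3)
  step 6: ref 2 -> FAULT, frames=[3,1,5,2] (faults so far: 4)
  step 7: ref 4 -> FAULT, evict 3, frames=[4,1,5,2] (faults so far: 5)
  step 8: ref 4 -> HIT, frames=[4,1,5,2] (faults so far: 5)
  step 9: ref 2 -> HIT, frames=[4,1,5,2] (faults so far: 5)
  step 10: ref 4 -> HIT, frames=[4,1,5,2] (faults so far: 5)
  step 11: ref 4 -> HIT, frames=[4,1,5,2] (faults so far: 5)
  step 12: ref 3 -> FAULT, evict 5, frames=[4,1,3,2] (faults so far: 6)
  LRU total faults: 6
--- Optimal ---
  step 0: ref 3 -> FAULT, frames=[3,-,-,-] (faults so far: 1)
  step 1: ref 1 -> FAULT, frames=[3,1,-,-] (faults so far: 2)
  step 2: ref 1 -> HIT, frames=[3,1,-,-] (faults so far: 2)
  step 3: ref 5 -> FAULT, frames=[3,1,5,-] (faults so far: 3)
  step 4: ref 5 -> HIT, frames=[3,1,5,-] (faults so far: 3)
  step 5: ref 1 -> HIT, frames=[3,1,5,-] (faults so far: 3)
  step 6: ref 2 -> FAULT, frames=[3,1,5,2] (faults so far: 4)
  step 7: ref 4 -> FAULT, evict 1, frames=[3,4,5,2] (faults so far: 5)
  step 8: ref 4 -> HIT, frames=[3,4,5,2] (faults so far: 5)
  step 9: ref 2 -> HIT, frames=[3,4,5,2] (faults so far: 5)
  step 10: ref 4 -> HIT, frames=[3,4,5,2] (faults so far: 5)
  step 11: ref 4 -> HIT, frames=[3,4,5,2] (faults so far: 5)
  step 12: ref 3 -> HIT, frames=[3,4,5,2] (faults so far: 5)
  Optimal total faults: 5

Answer: 6 6 5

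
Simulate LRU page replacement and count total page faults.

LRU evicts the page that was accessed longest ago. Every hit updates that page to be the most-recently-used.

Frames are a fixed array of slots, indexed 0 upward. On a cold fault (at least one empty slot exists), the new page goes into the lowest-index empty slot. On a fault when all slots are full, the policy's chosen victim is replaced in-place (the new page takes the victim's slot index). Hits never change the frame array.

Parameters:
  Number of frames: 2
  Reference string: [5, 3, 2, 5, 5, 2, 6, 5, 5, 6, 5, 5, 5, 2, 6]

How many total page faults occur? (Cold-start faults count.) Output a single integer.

Answer: 8

Derivation:
Step 0: ref 5 → FAULT, frames=[5,-]
Step 1: ref 3 → FAULT, frames=[5,3]
Step 2: ref 2 → FAULT (evict 5), frames=[2,3]
Step 3: ref 5 → FAULT (evict 3), frames=[2,5]
Step 4: ref 5 → HIT, frames=[2,5]
Step 5: ref 2 → HIT, frames=[2,5]
Step 6: ref 6 → FAULT (evict 5), frames=[2,6]
Step 7: ref 5 → FAULT (evict 2), frames=[5,6]
Step 8: ref 5 → HIT, frames=[5,6]
Step 9: ref 6 → HIT, frames=[5,6]
Step 10: ref 5 → HIT, frames=[5,6]
Step 11: ref 5 → HIT, frames=[5,6]
Step 12: ref 5 → HIT, frames=[5,6]
Step 13: ref 2 → FAULT (evict 6), frames=[5,2]
Step 14: ref 6 → FAULT (evict 5), frames=[6,2]
Total faults: 8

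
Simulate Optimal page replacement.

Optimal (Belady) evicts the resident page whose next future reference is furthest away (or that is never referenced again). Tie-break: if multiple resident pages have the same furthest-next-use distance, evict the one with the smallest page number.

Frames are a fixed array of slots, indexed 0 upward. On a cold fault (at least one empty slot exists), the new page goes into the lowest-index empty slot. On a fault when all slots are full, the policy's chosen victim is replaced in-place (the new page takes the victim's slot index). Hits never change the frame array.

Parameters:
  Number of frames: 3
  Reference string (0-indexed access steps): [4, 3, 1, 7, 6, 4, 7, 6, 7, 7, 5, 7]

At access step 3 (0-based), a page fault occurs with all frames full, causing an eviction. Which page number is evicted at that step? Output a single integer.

Step 0: ref 4 -> FAULT, frames=[4,-,-]
Step 1: ref 3 -> FAULT, frames=[4,3,-]
Step 2: ref 1 -> FAULT, frames=[4,3,1]
Step 3: ref 7 -> FAULT, evict 1, frames=[4,3,7]
At step 3: evicted page 1

Answer: 1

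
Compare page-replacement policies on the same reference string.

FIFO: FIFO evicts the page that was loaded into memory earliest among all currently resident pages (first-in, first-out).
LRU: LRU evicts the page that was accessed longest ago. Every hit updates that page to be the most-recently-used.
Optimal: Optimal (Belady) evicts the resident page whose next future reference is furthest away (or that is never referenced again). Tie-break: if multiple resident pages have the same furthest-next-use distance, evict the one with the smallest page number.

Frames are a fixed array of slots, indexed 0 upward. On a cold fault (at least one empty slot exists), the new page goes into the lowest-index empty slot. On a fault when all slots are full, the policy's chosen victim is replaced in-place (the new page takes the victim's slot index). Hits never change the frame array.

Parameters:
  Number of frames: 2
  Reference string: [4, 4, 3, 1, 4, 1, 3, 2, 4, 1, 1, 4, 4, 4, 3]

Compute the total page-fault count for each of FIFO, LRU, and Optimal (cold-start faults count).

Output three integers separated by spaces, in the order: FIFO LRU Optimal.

Answer: 9 9 7

Derivation:
--- FIFO ---
  step 0: ref 4 -> FAULT, frames=[4,-] (faults so far: 1)
  step 1: ref 4 -> HIT, frames=[4,-] (faults so far: 1)
  step 2: ref 3 -> FAULT, frames=[4,3] (faults so far: 2)
  step 3: ref 1 -> FAULT, evict 4, frames=[1,3] (faults so far: 3)
  step 4: ref 4 -> FAULT, evict 3, frames=[1,4] (faults so far: 4)
  step 5: ref 1 -> HIT, frames=[1,4] (faults so far: 4)
  step 6: ref 3 -> FAULT, evict 1, frames=[3,4] (faults so far: 5)
  step 7: ref 2 -> FAULT, evict 4, frames=[3,2] (faults so far: 6)
  step 8: ref 4 -> FAULT, evict 3, frames=[4,2] (faults so far: 7)
  step 9: ref 1 -> FAULT, evict 2, frames=[4,1] (faults so far: 8)
  step 10: ref 1 -> HIT, frames=[4,1] (faults so far: 8)
  step 11: ref 4 -> HIT, frames=[4,1] (faults so far: 8)
  step 12: ref 4 -> HIT, frames=[4,1] (faults so far: 8)
  step 13: ref 4 -> HIT, frames=[4,1] (faults so far: 8)
  step 14: ref 3 -> FAULT, evict 4, frames=[3,1] (faults so far: 9)
  FIFO total faults: 9
--- LRU ---
  step 0: ref 4 -> FAULT, frames=[4,-] (faults so far: 1)
  step 1: ref 4 -> HIT, frames=[4,-] (faults so far: 1)
  step 2: ref 3 -> FAULT, frames=[4,3] (faults so far: 2)
  step 3: ref 1 -> FAULT, evict 4, frames=[1,3] (faults so far: 3)
  step 4: ref 4 -> FAULT, evict 3, frames=[1,4] (faults so far: 4)
  step 5: ref 1 -> HIT, frames=[1,4] (faults so far: 4)
  step 6: ref 3 -> FAULT, evict 4, frames=[1,3] (faults so far: 5)
  step 7: ref 2 -> FAULT, evict 1, frames=[2,3] (faults so far: 6)
  step 8: ref 4 -> FAULT, evict 3, frames=[2,4] (faults so far: 7)
  step 9: ref 1 -> FAULT, evict 2, frames=[1,4] (faults so far: 8)
  step 10: ref 1 -> HIT, frames=[1,4] (faults so far: 8)
  step 11: ref 4 -> HIT, frames=[1,4] (faults so far: 8)
  step 12: ref 4 -> HIT, frames=[1,4] (faults so far: 8)
  step 13: ref 4 -> HIT, frames=[1,4] (faults so far: 8)
  step 14: ref 3 -> FAULT, evict 1, frames=[3,4] (faults so far: 9)
  LRU total faults: 9
--- Optimal ---
  step 0: ref 4 -> FAULT, frames=[4,-] (faults so far: 1)
  step 1: ref 4 -> HIT, frames=[4,-] (faults so far: 1)
  step 2: ref 3 -> FAULT, frames=[4,3] (faults so far: 2)
  step 3: ref 1 -> FAULT, evict 3, frames=[4,1] (faults so far: 3)
  step 4: ref 4 -> HIT, frames=[4,1] (faults so far: 3)
  step 5: ref 1 -> HIT, frames=[4,1] (faults so far: 3)
  step 6: ref 3 -> FAULT, evict 1, frames=[4,3] (faults so far: 4)
  step 7: ref 2 -> FAULT, evict 3, frames=[4,2] (faults so far: 5)
  step 8: ref 4 -> HIT, frames=[4,2] (faults so far: 5)
  step 9: ref 1 -> FAULT, evict 2, frames=[4,1] (faults so far: 6)
  step 10: ref 1 -> HIT, frames=[4,1] (faults so far: 6)
  step 11: ref 4 -> HIT, frames=[4,1] (faults so far: 6)
  step 12: ref 4 -> HIT, frames=[4,1] (faults so far: 6)
  step 13: ref 4 -> HIT, frames=[4,1] (faults so far: 6)
  step 14: ref 3 -> FAULT, evict 1, frames=[4,3] (faults so far: 7)
  Optimal total faults: 7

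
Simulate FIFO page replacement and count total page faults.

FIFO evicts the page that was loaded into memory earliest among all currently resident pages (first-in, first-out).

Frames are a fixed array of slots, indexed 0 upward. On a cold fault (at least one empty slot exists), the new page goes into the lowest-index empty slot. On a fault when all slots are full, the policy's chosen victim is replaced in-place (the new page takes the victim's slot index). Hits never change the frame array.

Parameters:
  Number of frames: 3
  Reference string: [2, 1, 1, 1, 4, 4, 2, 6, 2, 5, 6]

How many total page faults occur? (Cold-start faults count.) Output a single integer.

Step 0: ref 2 → FAULT, frames=[2,-,-]
Step 1: ref 1 → FAULT, frames=[2,1,-]
Step 2: ref 1 → HIT, frames=[2,1,-]
Step 3: ref 1 → HIT, frames=[2,1,-]
Step 4: ref 4 → FAULT, frames=[2,1,4]
Step 5: ref 4 → HIT, frames=[2,1,4]
Step 6: ref 2 → HIT, frames=[2,1,4]
Step 7: ref 6 → FAULT (evict 2), frames=[6,1,4]
Step 8: ref 2 → FAULT (evict 1), frames=[6,2,4]
Step 9: ref 5 → FAULT (evict 4), frames=[6,2,5]
Step 10: ref 6 → HIT, frames=[6,2,5]
Total faults: 6

Answer: 6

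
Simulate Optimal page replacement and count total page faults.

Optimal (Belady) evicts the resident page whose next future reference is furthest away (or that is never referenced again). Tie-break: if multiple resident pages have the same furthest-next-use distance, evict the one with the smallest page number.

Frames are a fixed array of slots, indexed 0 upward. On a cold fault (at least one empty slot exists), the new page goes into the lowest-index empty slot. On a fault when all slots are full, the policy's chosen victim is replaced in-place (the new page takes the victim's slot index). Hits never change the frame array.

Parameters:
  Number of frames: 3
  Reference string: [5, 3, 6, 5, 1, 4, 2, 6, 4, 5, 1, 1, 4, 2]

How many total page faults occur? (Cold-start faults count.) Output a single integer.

Step 0: ref 5 → FAULT, frames=[5,-,-]
Step 1: ref 3 → FAULT, frames=[5,3,-]
Step 2: ref 6 → FAULT, frames=[5,3,6]
Step 3: ref 5 → HIT, frames=[5,3,6]
Step 4: ref 1 → FAULT (evict 3), frames=[5,1,6]
Step 5: ref 4 → FAULT (evict 1), frames=[5,4,6]
Step 6: ref 2 → FAULT (evict 5), frames=[2,4,6]
Step 7: ref 6 → HIT, frames=[2,4,6]
Step 8: ref 4 → HIT, frames=[2,4,6]
Step 9: ref 5 → FAULT (evict 6), frames=[2,4,5]
Step 10: ref 1 → FAULT (evict 5), frames=[2,4,1]
Step 11: ref 1 → HIT, frames=[2,4,1]
Step 12: ref 4 → HIT, frames=[2,4,1]
Step 13: ref 2 → HIT, frames=[2,4,1]
Total faults: 8

Answer: 8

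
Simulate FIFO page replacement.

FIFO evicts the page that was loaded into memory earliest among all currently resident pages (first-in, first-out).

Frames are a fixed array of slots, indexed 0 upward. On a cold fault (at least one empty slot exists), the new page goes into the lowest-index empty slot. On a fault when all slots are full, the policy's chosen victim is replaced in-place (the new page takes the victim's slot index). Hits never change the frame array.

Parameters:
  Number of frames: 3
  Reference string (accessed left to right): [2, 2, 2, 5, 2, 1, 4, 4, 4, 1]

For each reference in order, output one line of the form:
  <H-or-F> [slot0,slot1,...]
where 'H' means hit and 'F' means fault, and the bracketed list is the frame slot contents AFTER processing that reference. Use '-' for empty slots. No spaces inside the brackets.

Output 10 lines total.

F [2,-,-]
H [2,-,-]
H [2,-,-]
F [2,5,-]
H [2,5,-]
F [2,5,1]
F [4,5,1]
H [4,5,1]
H [4,5,1]
H [4,5,1]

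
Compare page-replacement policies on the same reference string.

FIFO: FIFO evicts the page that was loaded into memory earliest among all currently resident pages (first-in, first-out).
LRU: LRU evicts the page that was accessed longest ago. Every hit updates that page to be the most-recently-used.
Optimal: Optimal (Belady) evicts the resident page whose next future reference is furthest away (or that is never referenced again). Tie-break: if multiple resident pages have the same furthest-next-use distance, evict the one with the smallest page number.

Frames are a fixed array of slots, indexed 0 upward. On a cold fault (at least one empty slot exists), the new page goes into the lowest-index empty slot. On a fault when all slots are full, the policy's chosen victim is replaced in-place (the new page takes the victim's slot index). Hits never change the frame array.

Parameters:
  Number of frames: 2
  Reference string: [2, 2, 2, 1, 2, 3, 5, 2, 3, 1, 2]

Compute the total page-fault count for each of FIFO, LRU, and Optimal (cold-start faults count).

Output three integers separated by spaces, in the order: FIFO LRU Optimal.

--- FIFO ---
  step 0: ref 2 -> FAULT, frames=[2,-] (faults so far: 1)
  step 1: ref 2 -> HIT, frames=[2,-] (faults so far: 1)
  step 2: ref 2 -> HIT, frames=[2,-] (faults so far: 1)
  step 3: ref 1 -> FAULT, frames=[2,1] (faults so far: 2)
  step 4: ref 2 -> HIT, frames=[2,1] (faults so far: 2)
  step 5: ref 3 -> FAULT, evict 2, frames=[3,1] (faults so far: 3)
  step 6: ref 5 -> FAULT, evict 1, frames=[3,5] (faults so far: 4)
  step 7: ref 2 -> FAULT, evict 3, frames=[2,5] (faults so far: 5)
  step 8: ref 3 -> FAULT, evict 5, frames=[2,3] (faults so far: 6)
  step 9: ref 1 -> FAULT, evict 2, frames=[1,3] (faults so far: 7)
  step 10: ref 2 -> FAULT, evict 3, frames=[1,2] (faults so far: 8)
  FIFO total faults: 8
--- LRU ---
  step 0: ref 2 -> FAULT, frames=[2,-] (faults so far: 1)
  step 1: ref 2 -> HIT, frames=[2,-] (faults so far: 1)
  step 2: ref 2 -> HIT, frames=[2,-] (faults so far: 1)
  step 3: ref 1 -> FAULT, frames=[2,1] (faults so far: 2)
  step 4: ref 2 -> HIT, frames=[2,1] (faults so far: 2)
  step 5: ref 3 -> FAULT, evict 1, frames=[2,3] (faults so far: 3)
  step 6: ref 5 -> FAULT, evict 2, frames=[5,3] (faults so far: 4)
  step 7: ref 2 -> FAULT, evict 3, frames=[5,2] (faults so far: 5)
  step 8: ref 3 -> FAULT, evict 5, frames=[3,2] (faults so far: 6)
  step 9: ref 1 -> FAULT, evict 2, frames=[3,1] (faults so far: 7)
  step 10: ref 2 -> FAULT, evict 3, frames=[2,1] (faults so far: 8)
  LRU total faults: 8
--- Optimal ---
  step 0: ref 2 -> FAULT, frames=[2,-] (faults so far: 1)
  step 1: ref 2 -> HIT, frames=[2,-] (faults so far: 1)
  step 2: ref 2 -> HIT, frames=[2,-] (faults so far: 1)
  step 3: ref 1 -> FAULT, frames=[2,1] (faults so far: 2)
  step 4: ref 2 -> HIT, frames=[2,1] (faults so far: 2)
  step 5: ref 3 -> FAULT, evict 1, frames=[2,3] (faults so far: 3)
  step 6: ref 5 -> FAULT, evict 3, frames=[2,5] (faults so far: 4)
  step 7: ref 2 -> HIT, frames=[2,5] (faults so far: 4)
  step 8: ref 3 -> FAULT, evict 5, frames=[2,3] (faults so far: 5)
  step 9: ref 1 -> FAULT, evict 3, frames=[2,1] (faults so far: 6)
  step 10: ref 2 -> HIT, frames=[2,1] (faults so far: 6)
  Optimal total faults: 6

Answer: 8 8 6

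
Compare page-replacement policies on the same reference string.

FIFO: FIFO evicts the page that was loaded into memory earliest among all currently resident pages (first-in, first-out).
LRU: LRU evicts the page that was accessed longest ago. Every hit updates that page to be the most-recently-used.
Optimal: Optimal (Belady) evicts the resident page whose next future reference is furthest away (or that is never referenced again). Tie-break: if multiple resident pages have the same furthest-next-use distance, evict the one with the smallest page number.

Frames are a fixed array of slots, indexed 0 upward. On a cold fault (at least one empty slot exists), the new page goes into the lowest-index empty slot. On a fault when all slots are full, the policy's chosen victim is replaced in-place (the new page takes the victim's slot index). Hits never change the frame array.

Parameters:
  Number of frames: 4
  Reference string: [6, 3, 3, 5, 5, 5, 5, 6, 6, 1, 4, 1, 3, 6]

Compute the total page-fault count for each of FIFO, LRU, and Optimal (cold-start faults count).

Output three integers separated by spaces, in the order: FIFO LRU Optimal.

--- FIFO ---
  step 0: ref 6 -> FAULT, frames=[6,-,-,-] (faults so far: 1)
  step 1: ref 3 -> FAULT, frames=[6,3,-,-] (faults so far: 2)
  step 2: ref 3 -> HIT, frames=[6,3,-,-] (faults so far: 2)
  step 3: ref 5 -> FAULT, frames=[6,3,5,-] (faults so far: 3)
  step 4: ref 5 -> HIT, frames=[6,3,5,-] (faults so far: 3)
  step 5: ref 5 -> HIT, frames=[6,3,5,-] (faults so far: 3)
  step 6: ref 5 -> HIT, frames=[6,3,5,-] (faults so far: 3)
  step 7: ref 6 -> HIT, frames=[6,3,5,-] (faults so far: 3)
  step 8: ref 6 -> HIT, frames=[6,3,5,-] (faults so far: 3)
  step 9: ref 1 -> FAULT, frames=[6,3,5,1] (faults so far: 4)
  step 10: ref 4 -> FAULT, evict 6, frames=[4,3,5,1] (faults so far: 5)
  step 11: ref 1 -> HIT, frames=[4,3,5,1] (faults so far: 5)
  step 12: ref 3 -> HIT, frames=[4,3,5,1] (faults so far: 5)
  step 13: ref 6 -> FAULT, evict 3, frames=[4,6,5,1] (faults so far: 6)
  FIFO total faults: 6
--- LRU ---
  step 0: ref 6 -> FAULT, frames=[6,-,-,-] (faults so far: 1)
  step 1: ref 3 -> FAULT, frames=[6,3,-,-] (faults so far: 2)
  step 2: ref 3 -> HIT, frames=[6,3,-,-] (faults so far: 2)
  step 3: ref 5 -> FAULT, frames=[6,3,5,-] (faults so far: 3)
  step 4: ref 5 -> HIT, frames=[6,3,5,-] (faults so far: 3)
  step 5: ref 5 -> HIT, frames=[6,3,5,-] (faults so far: 3)
  step 6: ref 5 -> HIT, frames=[6,3,5,-] (faults so far: 3)
  step 7: ref 6 -> HIT, frames=[6,3,5,-] (faults so far: 3)
  step 8: ref 6 -> HIT, frames=[6,3,5,-] (faults so far: 3)
  step 9: ref 1 -> FAULT, frames=[6,3,5,1] (faults so far: 4)
  step 10: ref 4 -> FAULT, evict 3, frames=[6,4,5,1] (faults so far: 5)
  step 11: ref 1 -> HIT, frames=[6,4,5,1] (faults so far: 5)
  step 12: ref 3 -> FAULT, evict 5, frames=[6,4,3,1] (faults so far: 6)
  step 13: ref 6 -> HIT, frames=[6,4,3,1] (faults so far: 6)
  LRU total faults: 6
--- Optimal ---
  step 0: ref 6 -> FAULT, frames=[6,-,-,-] (faults so far: 1)
  step 1: ref 3 -> FAULT, frames=[6,3,-,-] (faults so far: 2)
  step 2: ref 3 -> HIT, frames=[6,3,-,-] (faults so far: 2)
  step 3: ref 5 -> FAULT, frames=[6,3,5,-] (faults so far: 3)
  step 4: ref 5 -> HIT, frames=[6,3,5,-] (faults so far: 3)
  step 5: ref 5 -> HIT, frames=[6,3,5,-] (faults so far: 3)
  step 6: ref 5 -> HIT, frames=[6,3,5,-] (faults so far: 3)
  step 7: ref 6 -> HIT, frames=[6,3,5,-] (faults so far: 3)
  step 8: ref 6 -> HIT, frames=[6,3,5,-] (faults so far: 3)
  step 9: ref 1 -> FAULT, frames=[6,3,5,1] (faults so far: 4)
  step 10: ref 4 -> FAULT, evict 5, frames=[6,3,4,1] (faults so far: 5)
  step 11: ref 1 -> HIT, frames=[6,3,4,1] (faults so far: 5)
  step 12: ref 3 -> HIT, frames=[6,3,4,1] (faults so far: 5)
  step 13: ref 6 -> HIT, frames=[6,3,4,1] (faults so far: 5)
  Optimal total faults: 5

Answer: 6 6 5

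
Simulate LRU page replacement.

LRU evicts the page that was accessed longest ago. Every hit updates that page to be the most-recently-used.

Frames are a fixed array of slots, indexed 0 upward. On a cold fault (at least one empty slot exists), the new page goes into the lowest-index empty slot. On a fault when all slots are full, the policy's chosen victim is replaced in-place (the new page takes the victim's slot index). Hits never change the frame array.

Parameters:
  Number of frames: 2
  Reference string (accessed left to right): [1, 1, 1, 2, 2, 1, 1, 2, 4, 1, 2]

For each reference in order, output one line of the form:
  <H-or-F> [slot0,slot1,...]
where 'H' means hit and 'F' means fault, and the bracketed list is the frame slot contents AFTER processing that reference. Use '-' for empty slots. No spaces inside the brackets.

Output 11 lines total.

F [1,-]
H [1,-]
H [1,-]
F [1,2]
H [1,2]
H [1,2]
H [1,2]
H [1,2]
F [4,2]
F [4,1]
F [2,1]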